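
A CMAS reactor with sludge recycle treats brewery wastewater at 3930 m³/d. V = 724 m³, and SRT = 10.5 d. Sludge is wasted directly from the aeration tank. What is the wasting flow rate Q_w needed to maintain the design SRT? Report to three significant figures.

Q_w ≈ 69.0 m³/d

For wasting at MLVSS concentration, Q_w = V/θ_c = 724.0/10.5 = 68.95 m³/d.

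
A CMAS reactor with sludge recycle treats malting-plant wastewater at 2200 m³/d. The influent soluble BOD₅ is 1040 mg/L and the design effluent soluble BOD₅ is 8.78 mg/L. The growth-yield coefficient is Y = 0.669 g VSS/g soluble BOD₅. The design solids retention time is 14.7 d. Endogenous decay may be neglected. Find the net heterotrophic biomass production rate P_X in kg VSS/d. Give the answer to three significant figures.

No decay correction is needed, so Y_obs = Y = 0.669.
ΔS = 1040 − 8.78 = 1031 mg/L, so the substrate removal rate is 2200 × 1031/1000 = 2269 kg soluble BOD₅/d.
Net biomass production P_X = Y_obs × Q·(S₀ − S) = 0.6690 × 2269 = 1518 kg VSS/d.

P_X ≈ 1520 kg VSS/d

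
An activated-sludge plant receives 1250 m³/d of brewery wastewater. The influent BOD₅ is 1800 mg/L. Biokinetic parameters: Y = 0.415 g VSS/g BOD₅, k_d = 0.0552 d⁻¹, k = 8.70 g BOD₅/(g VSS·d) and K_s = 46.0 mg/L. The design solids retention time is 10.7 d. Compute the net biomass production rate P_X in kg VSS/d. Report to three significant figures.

Effluent substrate depends only on kinetics and SRT: S = K_s(1 + k_d θ_c) / [θ_c(Yk − k_d) − 1] = 46.0 × (1 + 0.0552 × 10.7) / [10.7 × (0.415 × 8.70 − 0.0552) − 1] = 73.17 / 37.04 = 1.975 mg/L.
Y_obs = Y / (1 + k_d θ_c) = 0.415 / (1 + 0.0552 × 10.7) = 0.415 / 1.591 = 0.2609.
Mass of BOD₅ removed per day: Q(S₀ − S) = 1250 × 1798 g/m³ = 2248 kg/d.
P_X = Y_obs · Q(S₀ − S) = 0.2609 × 2248 = 586.4 kg VSS/d.

P_X ≈ 586 kg VSS/d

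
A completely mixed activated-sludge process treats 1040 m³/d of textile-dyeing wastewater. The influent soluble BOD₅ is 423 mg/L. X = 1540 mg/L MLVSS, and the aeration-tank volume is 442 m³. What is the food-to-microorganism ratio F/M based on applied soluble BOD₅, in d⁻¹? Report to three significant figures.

F/M = Q·S₀ / (V·X) = 1040 × 423 / (442.0 × 1540) = 0.6463 g soluble BOD₅·(g VSS·d)⁻¹.

F/M ≈ 0.646 d⁻¹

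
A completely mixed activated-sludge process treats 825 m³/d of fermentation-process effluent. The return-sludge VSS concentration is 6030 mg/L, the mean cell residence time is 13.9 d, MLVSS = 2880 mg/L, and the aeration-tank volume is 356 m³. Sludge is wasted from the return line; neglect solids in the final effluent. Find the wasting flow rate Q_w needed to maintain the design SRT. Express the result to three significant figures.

Q_w ≈ 12.2 m³/d

θ_c = V·X/(Q_w·X_r) when wasting from the recycle, so Q_w = V·X/(θ_c·X_r) = 356.0 × 2880 / (13.9 × 6030) = 12.23 m³/d.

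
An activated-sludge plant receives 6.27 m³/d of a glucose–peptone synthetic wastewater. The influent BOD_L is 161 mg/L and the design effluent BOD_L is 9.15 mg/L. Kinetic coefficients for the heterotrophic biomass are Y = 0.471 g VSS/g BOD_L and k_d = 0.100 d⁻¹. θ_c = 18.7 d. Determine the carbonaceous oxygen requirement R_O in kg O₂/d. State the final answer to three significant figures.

R_O ≈ 0.730 kg O₂/d

Observed yield with endogenous decay: Y_obs = Y / (1 + k_d·θ_c) = 0.471 / (1 + 0.100 × 18.7) = 0.471 / 2.870 = 0.1641 g VSS/g BOD_L.
Q·(S₀ − S) = 6.27 × (161 − 9.15) × 10⁻³ = 0.9521 kg/d removed.
Net sludge production P_X = 0.1641 × 0.9521 = 0.1563 kg VSS/d.
Carbonaceous O₂ demand = substrate oxidised − cell-mass equivalent = 0.9521 − 1.42 × 0.1563 = 0.7302 kg O₂/d.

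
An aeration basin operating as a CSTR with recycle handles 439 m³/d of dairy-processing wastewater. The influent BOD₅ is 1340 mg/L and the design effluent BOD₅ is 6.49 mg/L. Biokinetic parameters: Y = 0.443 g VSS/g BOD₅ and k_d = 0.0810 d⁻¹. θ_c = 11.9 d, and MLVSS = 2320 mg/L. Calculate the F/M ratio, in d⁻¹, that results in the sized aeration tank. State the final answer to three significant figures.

F/M ≈ 0.374 d⁻¹

Rearranging the biomass balance for a CMAS with decay, V = Y·Q·ΔS·θ_c / [X·(1+k_d θ_c)] = 0.443 × 439 × (1340 − 6.49) × 11.9 / [2320 × (1 + 0.0810 × 11.9)] = 3.09×10^6 / 4556 = 677.3 m³.
F/M = applied load / biomass = Q·S₀/(V·X) = 439 × 1340 / (677.3 × 2320) = 0.3743 d⁻¹.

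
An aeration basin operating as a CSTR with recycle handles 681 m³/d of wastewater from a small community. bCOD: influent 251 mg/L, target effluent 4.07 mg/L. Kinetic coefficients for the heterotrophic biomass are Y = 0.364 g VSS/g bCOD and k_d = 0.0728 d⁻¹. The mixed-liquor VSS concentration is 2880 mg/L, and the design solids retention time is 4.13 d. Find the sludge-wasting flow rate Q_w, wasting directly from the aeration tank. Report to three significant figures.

Steady-state biomass mass balance: V·X·(1 + k_d·θ_c) = Y·Q·(S₀ − S)·θ_c, so V = 0.364 × 681 × (251 − 4.07) × 4.13 / [2880 × (1 + 0.0728 × 4.13)] = 2.53×10^5 / 3746 = 67.49 m³.
With mixed-liquor wasting, θ_c = V/Q_w, so Q_w = V/θ_c = 67.49/4.13 = 16.34 m³/d.

Q_w ≈ 16.3 m³/d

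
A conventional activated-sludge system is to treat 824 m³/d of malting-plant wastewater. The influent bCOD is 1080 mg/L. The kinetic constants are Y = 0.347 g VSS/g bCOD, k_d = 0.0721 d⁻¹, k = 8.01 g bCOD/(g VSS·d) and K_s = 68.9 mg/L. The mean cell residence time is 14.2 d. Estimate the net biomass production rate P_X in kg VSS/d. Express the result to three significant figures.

P_X ≈ 152 kg VSS/d

Effluent substrate depends only on kinetics and SRT: S = K_s(1 + k_d θ_c) / [θ_c(Yk − k_d) − 1] = 68.9 × (1 + 0.0721 × 14.2) / [14.2 × (0.347 × 8.01 − 0.0721) − 1] = 139.4 / 37.44 = 3.724 mg/L.
Observed yield with endogenous decay: Y_obs = Y / (1 + k_d·θ_c) = 0.347 / (1 + 0.0721 × 14.2) = 0.347 / 2.024 = 0.1715 g VSS/g bCOD.
Mass of bCOD removed per day: Q(S₀ − S) = 824 × 1076 g/m³ = 886.9 kg/d.
P_X = Y_obs · Q(S₀ − S) = 0.1715 × 886.9 = 152.1 kg VSS/d.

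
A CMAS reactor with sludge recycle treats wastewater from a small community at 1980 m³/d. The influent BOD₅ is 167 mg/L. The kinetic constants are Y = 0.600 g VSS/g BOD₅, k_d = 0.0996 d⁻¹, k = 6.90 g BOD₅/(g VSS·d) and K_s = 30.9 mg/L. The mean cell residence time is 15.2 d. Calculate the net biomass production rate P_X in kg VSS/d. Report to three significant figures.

From the Monod/SRT balance for a CMAS, S = K_s·(1+k_d θ_c)/[θ_c·(Y k − k_d) − 1] = 30.9 × (1 + 0.0996 × 15.2) / [15.2 × (0.600 × 6.90 − 0.0996) − 1] = 77.68 / 60.41 = 1.286 mg/L.
The observed yield is Y_obs = Y/(1 + k_d·θ_c) = 0.600 / (1 + 0.0996 × 15.2) = 0.600 / 2.514 = 0.2387 g VSS per g BOD₅ removed.
Q·(S₀ − S) = 1980 × (167 − 1.29) × 10⁻³ = 328.1 kg/d removed.
So the net sludge growth is P_X = 0.2387 × 328.1 = 78.31 kg VSS/d.

P_X ≈ 78.3 kg VSS/d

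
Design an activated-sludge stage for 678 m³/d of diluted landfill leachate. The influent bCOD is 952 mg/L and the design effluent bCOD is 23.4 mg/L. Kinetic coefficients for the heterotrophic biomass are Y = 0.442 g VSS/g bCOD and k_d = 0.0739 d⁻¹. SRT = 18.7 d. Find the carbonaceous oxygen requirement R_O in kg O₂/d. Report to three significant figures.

R_O ≈ 464 kg O₂/d

Observed yield with endogenous decay: Y_obs = Y / (1 + k_d·θ_c) = 0.442 / (1 + 0.0739 × 18.7) = 0.442 / 2.382 = 0.1856 g VSS/g bCOD.
Q·(S₀ − S) = 678 × (952 − 23.4) × 10⁻³ = 629.6 kg/d removed.
Biomass synthesised: P_X = Y_obs × 629.6 = 116.8 kg VSS/d.
Carbonaceous O₂ demand = substrate oxidised − cell-mass equivalent = 629.6 − 1.42 × 116.8 = 463.7 kg O₂/d.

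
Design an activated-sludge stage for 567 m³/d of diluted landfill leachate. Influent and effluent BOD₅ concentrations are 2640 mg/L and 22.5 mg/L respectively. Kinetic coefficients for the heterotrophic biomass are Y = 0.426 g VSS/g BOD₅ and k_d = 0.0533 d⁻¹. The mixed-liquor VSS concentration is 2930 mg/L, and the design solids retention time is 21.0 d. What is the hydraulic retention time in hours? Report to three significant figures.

From the SRT design equation V = Y Q (S₀−S) θ_c / [X (1 + k_d θ_c)] = 0.426 × 567 × (2640 − 22.5) × 21.0 / [2930 × (1 + 0.0533 × 21.0)] = 1.33×10^7 / 6210 = 2138 m³.
τ = V/Q = 2138/567 = 3.771 d, or 90.50 h.

τ ≈ 90.5 h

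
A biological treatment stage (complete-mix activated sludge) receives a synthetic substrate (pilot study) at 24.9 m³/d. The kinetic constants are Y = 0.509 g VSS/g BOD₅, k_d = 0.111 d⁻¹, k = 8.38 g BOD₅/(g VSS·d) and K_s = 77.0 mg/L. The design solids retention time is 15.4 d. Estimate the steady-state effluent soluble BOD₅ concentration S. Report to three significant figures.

From the Monod/SRT balance for a CMAS, S = K_s·(1+k_d θ_c)/[θ_c·(Y k − k_d) − 1] = 77.0 × (1 + 0.111 × 15.4) / [15.4 × (0.509 × 8.38 − 0.111) − 1] = 208.6 / 62.98 = 3.313 mg/L.

S ≈ 3.31 mg/L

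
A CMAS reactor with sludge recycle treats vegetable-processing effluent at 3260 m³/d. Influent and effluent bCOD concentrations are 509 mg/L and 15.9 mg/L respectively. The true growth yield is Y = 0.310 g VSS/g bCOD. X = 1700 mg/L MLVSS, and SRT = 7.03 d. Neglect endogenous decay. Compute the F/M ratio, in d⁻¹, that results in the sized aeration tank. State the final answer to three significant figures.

V·X = Y·Q·ΔS·θ_c gives V = 0.310 × 3260 × (509 − 15.9) × 7.03 / 1700 = 2061 m³.
F/M = applied load / biomass = Q·S₀/(V·X) = 3260 × 509 / (2061 × 1700) = 0.4737 d⁻¹.

F/M ≈ 0.474 d⁻¹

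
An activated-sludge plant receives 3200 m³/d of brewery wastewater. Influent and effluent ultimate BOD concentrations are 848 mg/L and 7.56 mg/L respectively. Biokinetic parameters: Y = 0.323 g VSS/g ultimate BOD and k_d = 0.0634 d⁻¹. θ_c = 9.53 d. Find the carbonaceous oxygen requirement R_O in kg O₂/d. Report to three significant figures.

R_O ≈ 1920 kg O₂/d

Observed yield with endogenous decay: Y_obs = Y / (1 + k_d·θ_c) = 0.323 / (1 + 0.0634 × 9.53) = 0.323 / 1.604 = 0.2013 g VSS/g ultimate BOD.
ΔS = 848 − 7.56 = 840.4 mg/L, so the substrate removal rate is 3200 × 840.4/1000 = 2689 kg ultimate BOD/d.
Biomass synthesised: P_X = Y_obs × 2689 = 541.5 kg VSS/d.
R_O = Q·(S₀ − S) − 1.42·P_X = 2689 − 1.42 × 541.5 = 1920 kg O₂/d.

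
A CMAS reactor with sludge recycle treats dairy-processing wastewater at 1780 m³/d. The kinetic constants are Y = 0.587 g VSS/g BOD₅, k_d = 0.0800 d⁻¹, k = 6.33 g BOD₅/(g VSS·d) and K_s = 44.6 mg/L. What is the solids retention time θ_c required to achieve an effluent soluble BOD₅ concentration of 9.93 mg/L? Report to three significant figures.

θ_c ≈ 1.68 d

From 1/θ_c = Y·k·S/(K_s + S) − k_d: Y·k·S/(K_s+S) = 0.587 × 6.33 × 9.93 / (44.6 + 9.93) = 0.6766 d⁻¹.
θ_c = 1/(μ − k_d) = 1/(0.6766 − 0.0800) = 1/0.5966 = 1.676 d.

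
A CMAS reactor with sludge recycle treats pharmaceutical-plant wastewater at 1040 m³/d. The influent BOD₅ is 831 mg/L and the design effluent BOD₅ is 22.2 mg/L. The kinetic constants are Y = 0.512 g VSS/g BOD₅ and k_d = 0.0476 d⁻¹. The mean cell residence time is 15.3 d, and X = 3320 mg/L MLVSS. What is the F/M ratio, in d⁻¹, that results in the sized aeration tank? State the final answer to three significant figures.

From the SRT design equation V = Y Q (S₀−S) θ_c / [X (1 + k_d θ_c)] = 0.512 × 1040 × (831 − 22.2) × 15.3 / [3320 × (1 + 0.0476 × 15.3)] = 6.59×10^6 / 5738 = 1148 m³.
F/M = Q·S₀ / (V·X) = 1040 × 831 / (1148 × 3320) = 0.2267 g BOD₅·(g VSS·d)⁻¹.

F/M ≈ 0.227 d⁻¹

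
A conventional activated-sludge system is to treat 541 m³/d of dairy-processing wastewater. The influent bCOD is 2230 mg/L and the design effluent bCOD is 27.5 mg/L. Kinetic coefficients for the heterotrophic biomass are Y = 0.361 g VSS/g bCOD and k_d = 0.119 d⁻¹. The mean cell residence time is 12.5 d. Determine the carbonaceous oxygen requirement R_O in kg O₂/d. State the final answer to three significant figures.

Y_obs = Y / (1 + k_d θ_c) = 0.361 / (1 + 0.119 × 12.5) = 0.361 / 2.487 = 0.1451.
Mass of bCOD removed per day: Q(S₀ − S) = 541 × 2202 g/m³ = 1192 kg/d.
P_X = Y_obs·Q·(S₀ − S) = 0.1451 × 1192 = 172.9 kg VSS/d.
R_O = Q·(S₀ − S) − 1.42·P_X = 1192 − 1.42 × 172.9 = 946.0 kg O₂/d.

R_O ≈ 946 kg O₂/d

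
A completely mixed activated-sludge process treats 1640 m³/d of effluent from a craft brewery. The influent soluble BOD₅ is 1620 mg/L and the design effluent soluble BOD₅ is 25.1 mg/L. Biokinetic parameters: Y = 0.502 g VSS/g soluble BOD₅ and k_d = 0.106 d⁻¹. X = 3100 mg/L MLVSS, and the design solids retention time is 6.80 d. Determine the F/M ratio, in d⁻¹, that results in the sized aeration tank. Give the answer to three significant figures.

Steady-state biomass mass balance: V·X·(1 + k_d·θ_c) = Y·Q·(S₀ − S)·θ_c, so V = 0.502 × 1640 × (1620 − 25.1) × 6.80 / [3100 × (1 + 0.106 × 6.80)] = 8.93×10^6 / 5334 = 1674 m³.
Food-to-microorganism ratio F/M = Q S₀ / (V X) = 1640 × 1620 / (1674 × 3100) = 0.5120 d⁻¹.

F/M ≈ 0.512 d⁻¹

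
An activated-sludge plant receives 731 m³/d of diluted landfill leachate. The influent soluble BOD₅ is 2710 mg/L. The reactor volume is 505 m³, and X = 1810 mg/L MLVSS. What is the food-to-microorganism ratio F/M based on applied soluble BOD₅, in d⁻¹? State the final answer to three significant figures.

F/M = Q·S₀ / (V·X) = 731 × 2710 / (505.0 × 1810) = 2.167 g soluble BOD₅·(g VSS·d)⁻¹.

F/M ≈ 2.17 d⁻¹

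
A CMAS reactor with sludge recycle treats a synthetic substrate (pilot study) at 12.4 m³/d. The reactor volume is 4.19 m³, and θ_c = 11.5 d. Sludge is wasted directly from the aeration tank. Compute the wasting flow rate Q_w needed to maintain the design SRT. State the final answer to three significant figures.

With mixed-liquor wasting, θ_c = V/Q_w, so Q_w = V/θ_c = 4.190/11.5 = 0.3643 m³/d.

Q_w ≈ 0.364 m³/d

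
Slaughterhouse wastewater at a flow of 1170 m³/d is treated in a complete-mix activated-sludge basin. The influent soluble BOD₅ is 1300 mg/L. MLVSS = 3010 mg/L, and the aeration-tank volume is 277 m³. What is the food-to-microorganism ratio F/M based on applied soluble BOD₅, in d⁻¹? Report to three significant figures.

F/M = applied load / biomass = Q·S₀/(V·X) = 1170 × 1300 / (277.0 × 3010) = 1.824 d⁻¹.

F/M ≈ 1.82 d⁻¹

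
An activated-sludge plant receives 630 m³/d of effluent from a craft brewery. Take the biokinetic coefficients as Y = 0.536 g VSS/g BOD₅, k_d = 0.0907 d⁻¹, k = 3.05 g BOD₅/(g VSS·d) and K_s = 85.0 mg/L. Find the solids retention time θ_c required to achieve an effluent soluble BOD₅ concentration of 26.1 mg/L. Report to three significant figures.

At the target effluent, Y k S/(K_s+S) = 0.536×3.05×26.1/111.1 = 0.3841 d⁻¹.
θ_c = 1/(μ − k_d) = 1/(0.3841 − 0.0907) = 1/0.2934 = 3.409 d.

θ_c ≈ 3.41 d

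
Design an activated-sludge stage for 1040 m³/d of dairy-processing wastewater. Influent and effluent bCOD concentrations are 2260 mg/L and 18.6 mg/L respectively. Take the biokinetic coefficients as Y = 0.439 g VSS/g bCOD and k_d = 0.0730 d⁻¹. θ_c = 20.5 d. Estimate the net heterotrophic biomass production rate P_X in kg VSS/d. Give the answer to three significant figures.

P_X ≈ 410 kg VSS/d

Correct the yield for decay: Y_obs = Y/(1 + k_d θ_c) = 0.439 / (1 + 0.0730 × 20.5) = 0.439 / 2.497 = 0.1758.
ΔS = 2260 − 18.6 = 2241 mg/L, so the substrate removal rate is 1040 × 2241/1000 = 2331 kg bCOD/d.
P_X = Y_obs · Q(S₀ − S) = 0.1758 × 2331 = 409.9 kg VSS/d.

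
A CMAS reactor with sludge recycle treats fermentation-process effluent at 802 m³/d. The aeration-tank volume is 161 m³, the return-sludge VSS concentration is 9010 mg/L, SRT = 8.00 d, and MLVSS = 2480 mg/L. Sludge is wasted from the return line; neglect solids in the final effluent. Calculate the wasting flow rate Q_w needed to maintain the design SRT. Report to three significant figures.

Q_w ≈ 5.54 m³/d

Q_w = (V·X)/(θ_c X_r) = 161.0 × 2480 / (8.00 × 9010) = 5.539 m³/d.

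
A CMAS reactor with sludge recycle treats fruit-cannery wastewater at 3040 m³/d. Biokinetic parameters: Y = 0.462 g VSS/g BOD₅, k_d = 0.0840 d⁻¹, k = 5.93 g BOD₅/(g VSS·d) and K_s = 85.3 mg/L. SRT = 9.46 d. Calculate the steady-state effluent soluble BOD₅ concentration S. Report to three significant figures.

S ≈ 6.35 mg/L

Effluent substrate depends only on kinetics and SRT: S = K_s(1 + k_d θ_c) / [θ_c(Yk − k_d) − 1] = 85.3 × (1 + 0.0840 × 9.46) / [9.46 × (0.462 × 5.93 − 0.0840) − 1] = 153.1 / 24.12 = 6.346 mg/L.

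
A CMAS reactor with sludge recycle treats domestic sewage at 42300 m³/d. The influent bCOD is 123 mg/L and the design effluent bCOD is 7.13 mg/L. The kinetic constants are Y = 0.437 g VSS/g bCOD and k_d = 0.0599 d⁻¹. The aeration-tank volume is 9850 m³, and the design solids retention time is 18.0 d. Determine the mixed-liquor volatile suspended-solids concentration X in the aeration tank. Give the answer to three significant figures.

X ≈ 1880 mg/L

From V·X·(1 + k_d·θ_c) = Y·Q·(S₀ − S)·θ_c: X = 0.437 × 42300 × (123 − 7.13) × 18.0 / [9850 × (1 + 0.0599 × 18.0)] = 1883 mg/L.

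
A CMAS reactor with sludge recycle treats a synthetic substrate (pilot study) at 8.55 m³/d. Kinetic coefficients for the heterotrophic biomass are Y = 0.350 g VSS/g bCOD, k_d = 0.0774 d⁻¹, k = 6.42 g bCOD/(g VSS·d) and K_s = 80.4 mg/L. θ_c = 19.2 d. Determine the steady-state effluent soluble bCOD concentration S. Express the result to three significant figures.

From the Monod/SRT balance for a CMAS, S = K_s·(1+k_d θ_c)/[θ_c·(Y k − k_d) − 1] = 80.4 × (1 + 0.0774 × 19.2) / [19.2 × (0.350 × 6.42 − 0.0774) − 1] = 199.9 / 40.66 = 4.916 mg/L.

S ≈ 4.92 mg/L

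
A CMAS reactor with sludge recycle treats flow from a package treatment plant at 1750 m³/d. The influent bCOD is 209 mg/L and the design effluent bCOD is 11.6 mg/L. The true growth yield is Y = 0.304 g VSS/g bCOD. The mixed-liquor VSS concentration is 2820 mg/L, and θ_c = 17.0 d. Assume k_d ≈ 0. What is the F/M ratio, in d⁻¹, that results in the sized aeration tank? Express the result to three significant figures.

V·X = Y·Q·ΔS·θ_c gives V = 0.304 × 1750 × (209 − 11.6) × 17.0 / 2820 = 633.1 m³.
F/M = Q·S₀ / (V·X) = 1750 × 209 / (633.1 × 2820) = 0.2049 g bCOD·(g VSS·d)⁻¹.

F/M ≈ 0.205 d⁻¹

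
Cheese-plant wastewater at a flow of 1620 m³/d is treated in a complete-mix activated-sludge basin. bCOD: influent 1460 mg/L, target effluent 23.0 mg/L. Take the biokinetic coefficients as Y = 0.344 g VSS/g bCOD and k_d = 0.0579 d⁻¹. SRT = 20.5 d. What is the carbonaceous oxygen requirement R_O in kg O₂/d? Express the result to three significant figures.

R_O ≈ 1810 kg O₂/d

Observed yield with endogenous decay: Y_obs = Y / (1 + k_d·θ_c) = 0.344 / (1 + 0.0579 × 20.5) = 0.344 / 2.187 = 0.1573 g VSS/g bCOD.
Mass of bCOD removed per day: Q(S₀ − S) = 1620 × 1437 g/m³ = 2328 kg/d.
Net sludge production P_X = 0.1573 × 2328 = 366.2 kg VSS/d.
Carbonaceous O₂ demand = substrate oxidised − cell-mass equivalent = 2328 − 1.42 × 366.2 = 1808 kg O₂/d.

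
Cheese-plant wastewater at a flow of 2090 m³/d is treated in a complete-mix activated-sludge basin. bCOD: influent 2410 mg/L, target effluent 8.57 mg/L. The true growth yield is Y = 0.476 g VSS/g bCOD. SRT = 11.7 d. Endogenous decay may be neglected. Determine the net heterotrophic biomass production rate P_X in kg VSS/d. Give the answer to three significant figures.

With endogenous decay neglected, the observed yield equals the true yield: Y_obs = Y = 0.476 g VSS/g bCOD.
Mass of bCOD removed per day: Q(S₀ − S) = 2090 × 2401 g/m³ = 5019 kg/d.
Biomass produced: P_X = Y_obs·Q·ΔS = 0.4760 × 5019 ≈ 2389 kg VSS/d.

P_X ≈ 2390 kg VSS/d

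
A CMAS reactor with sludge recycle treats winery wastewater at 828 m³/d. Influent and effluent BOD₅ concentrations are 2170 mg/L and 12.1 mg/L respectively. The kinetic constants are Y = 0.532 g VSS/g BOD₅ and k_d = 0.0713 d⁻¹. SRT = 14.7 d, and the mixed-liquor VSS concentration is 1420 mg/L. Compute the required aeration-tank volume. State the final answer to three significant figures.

Steady-state biomass mass balance: V·X·(1 + k_d·θ_c) = Y·Q·(S₀ − S)·θ_c, so V = 0.532 × 828 × (2170 − 12.1) × 14.7 / [1420 × (1 + 0.0713 × 14.7)] = 1.4×10^7 / 2908 = 4805 m³.

V ≈ 4800 m³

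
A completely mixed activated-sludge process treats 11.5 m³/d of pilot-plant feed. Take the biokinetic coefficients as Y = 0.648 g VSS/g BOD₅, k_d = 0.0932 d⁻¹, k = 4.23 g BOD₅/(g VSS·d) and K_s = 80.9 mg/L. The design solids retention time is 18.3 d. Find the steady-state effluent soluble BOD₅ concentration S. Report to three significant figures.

Effluent substrate depends only on kinetics and SRT: S = K_s(1 + k_d θ_c) / [θ_c(Yk − k_d) − 1] = 80.9 × (1 + 0.0932 × 18.3) / [18.3 × (0.648 × 4.23 − 0.0932) − 1] = 218.9 / 47.46 = 4.612 mg/L.

S ≈ 4.61 mg/L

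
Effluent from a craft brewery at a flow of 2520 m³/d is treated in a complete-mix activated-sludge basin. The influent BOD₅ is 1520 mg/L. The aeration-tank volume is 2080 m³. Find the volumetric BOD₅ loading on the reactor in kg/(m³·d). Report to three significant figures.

L_v ≈ 1.84 kg BOD₅/(m³·d)

Applied BOD₅ load per unit volume = Q·S₀/V = (2520 × 1520/1000)/2080 = 1.842 kg BOD₅·m⁻³·d⁻¹.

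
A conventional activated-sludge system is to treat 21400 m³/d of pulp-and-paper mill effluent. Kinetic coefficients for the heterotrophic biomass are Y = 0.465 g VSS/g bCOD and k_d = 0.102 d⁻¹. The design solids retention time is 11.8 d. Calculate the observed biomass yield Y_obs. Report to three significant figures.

Observed yield with endogenous decay: Y_obs = Y / (1 + k_d·θ_c) = 0.465 / (1 + 0.102 × 11.8) = 0.465 / 2.204 = 0.2110 g VSS/g bCOD.

Y_obs ≈ 0.211 g VSS/g bCOD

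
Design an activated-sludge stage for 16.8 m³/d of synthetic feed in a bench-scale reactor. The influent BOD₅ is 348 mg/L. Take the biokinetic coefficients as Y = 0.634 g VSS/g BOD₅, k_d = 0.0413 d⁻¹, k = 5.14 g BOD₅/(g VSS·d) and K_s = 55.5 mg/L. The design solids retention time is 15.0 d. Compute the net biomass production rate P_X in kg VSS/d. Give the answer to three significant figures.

From the Monod/SRT balance for a CMAS, S = K_s·(1+k_d θ_c)/[θ_c·(Y k − k_d) − 1] = 55.5 × (1 + 0.0413 × 15.0) / [15.0 × (0.634 × 5.14 − 0.0413) − 1] = 89.88 / 47.26 = 1.902 mg/L.
Y_obs = Y / (1 + k_d θ_c) = 0.634 / (1 + 0.0413 × 15.0) = 0.634 / 1.619 = 0.3915.
Q·(S₀ − S) = 16.8 × (348 − 1.90) × 10⁻³ = 5.814 kg/d removed.
So the net sludge growth is P_X = 0.3915 × 5.814 = 2.276 kg VSS/d.

P_X ≈ 2.28 kg VSS/d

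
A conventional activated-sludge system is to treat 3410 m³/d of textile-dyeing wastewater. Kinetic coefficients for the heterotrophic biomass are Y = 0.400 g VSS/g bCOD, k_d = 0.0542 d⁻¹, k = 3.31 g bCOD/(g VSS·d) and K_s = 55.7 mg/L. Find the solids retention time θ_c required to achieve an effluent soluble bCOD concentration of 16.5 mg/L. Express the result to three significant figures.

Specific growth rate at S = 16.5 mg/L: μ = YkS/(K_s+S) = 0.400·3.31·16.5/(55.7+16.5) = 0.3026 d⁻¹.
1/θ_c = 0.3026 − 0.0542 = 0.2484 d⁻¹, so θ_c = 4.026 d.

θ_c ≈ 4.03 d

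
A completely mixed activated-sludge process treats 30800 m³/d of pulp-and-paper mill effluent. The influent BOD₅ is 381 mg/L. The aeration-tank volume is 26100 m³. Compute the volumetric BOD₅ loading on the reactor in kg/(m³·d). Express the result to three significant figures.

Volumetric loading L_v = Q·S₀ / V = 30800 × 381 g/m³ / 26100 m³ = 449.6 g/(m³·d) = 0.4496 kg BOD₅/(m³·d).

L_v ≈ 0.450 kg BOD₅/(m³·d)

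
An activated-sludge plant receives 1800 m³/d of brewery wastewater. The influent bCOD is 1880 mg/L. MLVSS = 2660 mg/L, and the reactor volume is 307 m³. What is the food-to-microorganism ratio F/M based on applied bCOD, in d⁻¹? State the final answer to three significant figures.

F/M = Q·S₀ / (V·X) = 1800 × 1880 / (307.0 × 2660) = 4.144 g bCOD·(g VSS·d)⁻¹.

F/M ≈ 4.14 d⁻¹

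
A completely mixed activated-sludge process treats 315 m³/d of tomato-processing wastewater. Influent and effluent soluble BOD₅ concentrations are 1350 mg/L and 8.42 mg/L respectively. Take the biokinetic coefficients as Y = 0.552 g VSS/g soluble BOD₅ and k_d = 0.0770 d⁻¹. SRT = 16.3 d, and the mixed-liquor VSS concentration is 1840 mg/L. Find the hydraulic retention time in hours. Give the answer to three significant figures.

Rearranging the biomass balance for a CMAS with decay, V = Y·Q·ΔS·θ_c / [X·(1+k_d θ_c)] = 0.552 × 315 × (1350 − 8.42) × 16.3 / [1840 × (1 + 0.0770 × 16.3)] = 3.8×10^6 / 4149 = 916.4 m³.
Hydraulic retention time τ = V/Q = 916.4 / 315 = 2.909 d = 69.82 h.

τ ≈ 69.8 h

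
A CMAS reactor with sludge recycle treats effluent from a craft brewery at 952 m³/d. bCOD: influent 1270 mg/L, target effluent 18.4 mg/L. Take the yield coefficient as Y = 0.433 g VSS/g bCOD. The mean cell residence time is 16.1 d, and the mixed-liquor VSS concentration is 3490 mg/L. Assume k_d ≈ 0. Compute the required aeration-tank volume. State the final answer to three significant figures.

V ≈ 2380 m³

Biomass mass balance (decay neglected): V·X = Y·Q·(S₀ − S)·θ_c, so V = 0.433 × 952 × (1270 − 18.4) × 16.1 / 3490 = 2380 m³.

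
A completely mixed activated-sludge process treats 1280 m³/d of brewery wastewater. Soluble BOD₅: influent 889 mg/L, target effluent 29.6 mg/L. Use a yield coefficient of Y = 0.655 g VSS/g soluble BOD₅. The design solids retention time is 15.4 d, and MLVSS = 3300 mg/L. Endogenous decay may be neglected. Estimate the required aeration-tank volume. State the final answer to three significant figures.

V ≈ 3360 m³

With k_d = 0 the design equation reduces to V = Y Q (S₀−S) θ_c / X = 0.655 × 1280 × (889 − 29.6) × 15.4 / 3300 = 3362 m³.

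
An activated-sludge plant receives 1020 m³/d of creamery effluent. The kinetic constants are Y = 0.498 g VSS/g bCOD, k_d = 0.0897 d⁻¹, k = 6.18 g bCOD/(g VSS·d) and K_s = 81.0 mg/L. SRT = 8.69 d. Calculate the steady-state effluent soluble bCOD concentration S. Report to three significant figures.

S ≈ 5.77 mg/L

For a completely mixed reactor with recycle the Lawrence–McCarty relation gives S = K_s·(1 + k_d·θ_c) / [θ_c·(Y·k − k_d) − 1] = 81.0 × (1 + 0.0897 × 8.69) / [8.69 × (0.498 × 6.18 − 0.0897) − 1] = 144.1 / 24.97 = 5.774 mg/L.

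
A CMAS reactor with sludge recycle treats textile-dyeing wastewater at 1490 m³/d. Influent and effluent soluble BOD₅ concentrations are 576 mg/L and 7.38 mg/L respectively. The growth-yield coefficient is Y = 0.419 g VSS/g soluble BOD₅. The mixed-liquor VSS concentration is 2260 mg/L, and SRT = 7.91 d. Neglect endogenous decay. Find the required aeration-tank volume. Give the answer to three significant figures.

V ≈ 1240 m³

Biomass mass balance (decay neglected): V·X = Y·Q·(S₀ − S)·θ_c, so V = 0.419 × 1490 × (576 − 7.38) × 7.91 / 2260 = 1242 m³.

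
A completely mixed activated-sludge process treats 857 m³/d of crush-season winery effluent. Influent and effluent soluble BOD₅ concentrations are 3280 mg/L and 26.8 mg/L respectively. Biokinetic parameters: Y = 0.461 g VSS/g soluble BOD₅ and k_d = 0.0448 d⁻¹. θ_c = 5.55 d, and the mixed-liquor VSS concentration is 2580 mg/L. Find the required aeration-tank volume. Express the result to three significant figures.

Rearranging the biomass balance for a CMAS with decay, V = Y·Q·ΔS·θ_c / [X·(1+k_d θ_c)] = 0.461 × 857 × (3280 − 26.8) × 5.55 / [2580 × (1 + 0.0448 × 5.55)] = 7.13×10^6 / 3221 = 2214 m³.

V ≈ 2210 m³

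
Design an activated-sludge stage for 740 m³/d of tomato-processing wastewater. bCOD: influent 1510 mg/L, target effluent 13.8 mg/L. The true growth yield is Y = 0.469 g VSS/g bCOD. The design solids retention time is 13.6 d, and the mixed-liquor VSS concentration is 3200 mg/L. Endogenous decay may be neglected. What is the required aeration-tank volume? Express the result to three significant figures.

V ≈ 2210 m³

With k_d = 0 the design equation reduces to V = Y Q (S₀−S) θ_c / X = 0.469 × 740 × (1510 − 13.8) × 13.6 / 3200 = 2207 m³.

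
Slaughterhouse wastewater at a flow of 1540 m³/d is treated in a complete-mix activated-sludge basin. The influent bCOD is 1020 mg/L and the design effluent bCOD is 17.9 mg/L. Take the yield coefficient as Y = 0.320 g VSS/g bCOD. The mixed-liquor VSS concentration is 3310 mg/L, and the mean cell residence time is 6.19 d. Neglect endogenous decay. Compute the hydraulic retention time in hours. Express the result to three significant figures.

With k_d = 0 the design equation reduces to V = Y Q (S₀−S) θ_c / X = 0.320 × 1540 × (1020 − 17.9) × 6.19 / 3310 = 923.5 m³.
τ = V/Q = 923.5/1540 = 0.5997 d, or 14.39 h.

τ ≈ 14.4 h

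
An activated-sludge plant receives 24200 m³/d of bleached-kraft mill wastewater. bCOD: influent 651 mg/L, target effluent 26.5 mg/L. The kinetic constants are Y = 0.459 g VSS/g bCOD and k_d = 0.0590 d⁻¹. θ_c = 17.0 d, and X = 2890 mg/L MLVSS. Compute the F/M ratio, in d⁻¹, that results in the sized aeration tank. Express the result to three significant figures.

F/M ≈ 0.268 d⁻¹

From the SRT design equation V = Y Q (S₀−S) θ_c / [X (1 + k_d θ_c)] = 0.459 × 24200 × (651 − 26.5) × 17.0 / [2890 × (1 + 0.0590 × 17.0)] = 1.18×10^8 / 5789 = 20372 m³.
F/M = applied load / biomass = Q·S₀/(V·X) = 24200 × 651 / (20372 × 2890) = 0.2676 d⁻¹.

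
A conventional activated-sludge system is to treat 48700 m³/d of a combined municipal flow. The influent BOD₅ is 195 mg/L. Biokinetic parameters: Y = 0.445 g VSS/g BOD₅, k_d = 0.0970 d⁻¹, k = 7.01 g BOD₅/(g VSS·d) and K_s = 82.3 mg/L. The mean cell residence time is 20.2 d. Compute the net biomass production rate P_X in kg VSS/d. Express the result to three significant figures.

P_X ≈ 1400 kg VSS/d

For a completely mixed reactor with recycle the Lawrence–McCarty relation gives S = K_s·(1 + k_d·θ_c) / [θ_c·(Y·k − k_d) − 1] = 82.3 × (1 + 0.0970 × 20.2) / [20.2 × (0.445 × 7.01 − 0.0970) − 1] = 243.6 / 60.05 = 4.056 mg/L.
Correct the yield for decay: Y_obs = Y/(1 + k_d θ_c) = 0.445 / (1 + 0.0970 × 20.2) = 0.445 / 2.959 = 0.1504.
Q·(S₀ − S) = 48700 × (195 − 4.06) × 10⁻³ = 9299 kg/d removed.
Net biomass production P_X = Y_obs × Q·(S₀ − S) = 0.1504 × 9299 = 1398 kg VSS/d.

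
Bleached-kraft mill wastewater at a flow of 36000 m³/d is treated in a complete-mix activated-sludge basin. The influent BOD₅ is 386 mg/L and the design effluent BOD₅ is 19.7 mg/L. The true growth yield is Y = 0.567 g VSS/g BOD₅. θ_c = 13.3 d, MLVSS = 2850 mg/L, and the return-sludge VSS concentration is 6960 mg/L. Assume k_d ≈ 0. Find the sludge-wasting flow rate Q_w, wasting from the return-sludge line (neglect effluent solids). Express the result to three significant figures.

Q_w ≈ 1070 m³/d

With k_d = 0 the design equation reduces to V = Y Q (S₀−S) θ_c / X = 0.567 × 36000 × (386 − 19.7) × 13.3 / 2850 = 34892 m³.
Wasting from the return line (neglecting effluent solids): Q_w = V·X / (θ_c·X_r) = 34892 × 2850 / (13.3 × 6960) = 1074 m³/d.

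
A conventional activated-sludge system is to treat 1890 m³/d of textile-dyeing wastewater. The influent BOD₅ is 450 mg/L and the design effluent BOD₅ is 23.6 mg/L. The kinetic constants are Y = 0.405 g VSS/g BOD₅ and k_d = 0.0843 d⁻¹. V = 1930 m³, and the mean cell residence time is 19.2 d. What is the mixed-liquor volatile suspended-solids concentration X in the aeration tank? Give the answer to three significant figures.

X ≈ 1240 mg/L

Solving the biomass balance for X: X = Y Q (S₀−S) θ_c / [V (1+k_d θ_c)] = 0.405 × 1890 × (450 − 23.6) × 19.2 / [1930 × (1 + 0.0843 × 19.2)] = 1240 mg/L.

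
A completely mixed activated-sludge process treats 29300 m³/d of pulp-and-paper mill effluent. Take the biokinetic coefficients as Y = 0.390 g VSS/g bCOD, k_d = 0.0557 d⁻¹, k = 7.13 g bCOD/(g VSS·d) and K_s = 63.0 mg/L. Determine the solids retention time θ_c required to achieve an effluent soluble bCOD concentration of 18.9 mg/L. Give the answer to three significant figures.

θ_c ≈ 1.71 d

From 1/θ_c = Y·k·S/(K_s + S) − k_d: Y·k·S/(K_s+S) = 0.390 × 7.13 × 18.9 / (63.0 + 18.9) = 0.6417 d⁻¹.
1/θ_c = 0.6417 − 0.0557 = 0.5860 d⁻¹, so θ_c = 1.706 d.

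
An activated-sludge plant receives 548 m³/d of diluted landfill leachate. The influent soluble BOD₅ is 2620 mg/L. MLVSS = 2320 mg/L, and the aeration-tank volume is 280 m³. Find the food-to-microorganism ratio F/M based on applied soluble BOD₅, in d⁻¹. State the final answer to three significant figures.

F/M ≈ 2.21 d⁻¹

Food-to-microorganism ratio F/M = Q S₀ / (V X) = 548 × 2620 / (280.0 × 2320) = 2.210 d⁻¹.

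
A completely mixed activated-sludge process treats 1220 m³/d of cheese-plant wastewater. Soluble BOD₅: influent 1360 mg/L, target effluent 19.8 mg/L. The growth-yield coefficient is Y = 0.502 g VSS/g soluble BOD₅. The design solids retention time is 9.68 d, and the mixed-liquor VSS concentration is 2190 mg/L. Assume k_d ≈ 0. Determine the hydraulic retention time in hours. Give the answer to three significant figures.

V·X = Y·Q·ΔS·θ_c gives V = 0.502 × 1220 × (1360 − 19.8) × 9.68 / 2190 = 3628 m³.
τ = V/Q = 3628/1220 = 2.974 d, or 71.37 h.

τ ≈ 71.4 h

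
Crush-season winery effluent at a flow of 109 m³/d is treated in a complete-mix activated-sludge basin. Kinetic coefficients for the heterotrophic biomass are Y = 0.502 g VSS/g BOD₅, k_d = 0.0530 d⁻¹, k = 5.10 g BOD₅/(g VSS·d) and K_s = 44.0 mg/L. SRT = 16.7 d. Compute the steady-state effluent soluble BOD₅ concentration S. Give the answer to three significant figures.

From the Monod/SRT balance for a CMAS, S = K_s·(1+k_d θ_c)/[θ_c·(Y k − k_d) − 1] = 44.0 × (1 + 0.0530 × 16.7) / [16.7 × (0.502 × 5.10 − 0.0530) − 1] = 82.94 / 40.87 = 2.029 mg/L.

S ≈ 2.03 mg/L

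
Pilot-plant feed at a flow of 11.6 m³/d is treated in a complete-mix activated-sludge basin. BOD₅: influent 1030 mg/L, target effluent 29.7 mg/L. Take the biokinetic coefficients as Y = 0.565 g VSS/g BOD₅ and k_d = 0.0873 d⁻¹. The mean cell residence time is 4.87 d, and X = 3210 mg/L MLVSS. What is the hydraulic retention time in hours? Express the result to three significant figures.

Rearranging the biomass balance for a CMAS with decay, V = Y·Q·ΔS·θ_c / [X·(1+k_d θ_c)] = 0.565 × 11.6 × (1030 − 29.7) × 4.87 / [3210 × (1 + 0.0873 × 4.87)] = 3.19×10^4 / 4575 = 6.979 m³.
HRT = V/Q = 6.979 m³ / 11.6 m³·d⁻¹ = 0.6016 d × 24 = 14.44 h.

τ ≈ 14.4 h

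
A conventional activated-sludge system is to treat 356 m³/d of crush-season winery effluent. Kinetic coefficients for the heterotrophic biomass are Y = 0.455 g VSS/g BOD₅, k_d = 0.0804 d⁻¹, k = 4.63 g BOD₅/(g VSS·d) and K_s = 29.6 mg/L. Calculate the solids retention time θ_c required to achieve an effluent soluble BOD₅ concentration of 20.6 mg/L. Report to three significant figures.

Specific growth rate at S = 20.6 mg/L: μ = YkS/(K_s+S) = 0.455·4.63·20.6/(29.6+20.6) = 0.8645 d⁻¹.
1/θ_c = 0.8645 − 0.0804 = 0.7841 d⁻¹, so θ_c = 1.275 d.

θ_c ≈ 1.28 d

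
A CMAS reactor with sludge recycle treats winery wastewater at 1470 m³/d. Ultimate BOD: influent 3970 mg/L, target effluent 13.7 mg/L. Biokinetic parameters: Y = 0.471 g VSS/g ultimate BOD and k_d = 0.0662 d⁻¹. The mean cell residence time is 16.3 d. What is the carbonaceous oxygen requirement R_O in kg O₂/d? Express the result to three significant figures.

Correct the yield for decay: Y_obs = Y/(1 + k_d θ_c) = 0.471 / (1 + 0.0662 × 16.3) = 0.471 / 2.079 = 0.2265.
Substrate removed = Q·(S₀ − S) = 1470 m³/d × (3970 − 13.7) g/m³ = 5.82×10^6 g/d = 5816 kg/d.
Net sludge production P_X = 0.2265 × 5816 = 1318 kg VSS/d.
R_O = Q·ΔS − 1.42 P_X = 5816 − 1871 = 3945 kg O₂/d.

R_O ≈ 3940 kg O₂/d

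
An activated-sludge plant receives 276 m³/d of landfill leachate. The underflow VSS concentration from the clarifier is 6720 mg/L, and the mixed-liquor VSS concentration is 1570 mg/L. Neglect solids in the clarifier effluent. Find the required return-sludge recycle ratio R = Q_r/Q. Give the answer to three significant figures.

R ≈ 0.305

Mass balance around the secondary clarifier (neglecting effluent solids): R = X / (X_r − X) = 1570 / (6720 − 1570) = 0.3049.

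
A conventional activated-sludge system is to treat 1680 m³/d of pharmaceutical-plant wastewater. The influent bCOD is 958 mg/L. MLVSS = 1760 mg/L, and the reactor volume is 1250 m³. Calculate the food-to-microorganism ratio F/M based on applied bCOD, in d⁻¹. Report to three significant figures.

F/M ≈ 0.732 d⁻¹

F/M = Q·S₀ / (V·X) = 1680 × 958 / (1250 × 1760) = 0.7316 g bCOD·(g VSS·d)⁻¹.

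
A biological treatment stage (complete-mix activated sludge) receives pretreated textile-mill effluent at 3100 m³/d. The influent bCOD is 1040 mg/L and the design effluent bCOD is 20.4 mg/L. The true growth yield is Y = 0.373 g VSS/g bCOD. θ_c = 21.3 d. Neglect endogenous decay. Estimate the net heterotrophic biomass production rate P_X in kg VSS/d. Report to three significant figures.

No decay correction is needed, so Y_obs = Y = 0.373.
Substrate removed = Q·(S₀ − S) = 3100 m³/d × (1040 − 20.4) g/m³ = 3.16×10^6 g/d = 3161 kg/d.
P_X = Y_obs · Q(S₀ − S) = 0.3730 × 3161 = 1179 kg VSS/d.

P_X ≈ 1180 kg VSS/d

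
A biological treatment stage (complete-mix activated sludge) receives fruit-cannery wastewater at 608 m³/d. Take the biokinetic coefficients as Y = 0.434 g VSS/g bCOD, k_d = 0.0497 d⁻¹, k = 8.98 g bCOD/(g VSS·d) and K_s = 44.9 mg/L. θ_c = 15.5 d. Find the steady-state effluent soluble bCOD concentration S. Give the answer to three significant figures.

From the Monod/SRT balance for a CMAS, S = K_s·(1+k_d θ_c)/[θ_c·(Y k − k_d) − 1] = 44.9 × (1 + 0.0497 × 15.5) / [15.5 × (0.434 × 8.98 − 0.0497) − 1] = 79.49 / 58.64 = 1.356 mg/L.

S ≈ 1.36 mg/L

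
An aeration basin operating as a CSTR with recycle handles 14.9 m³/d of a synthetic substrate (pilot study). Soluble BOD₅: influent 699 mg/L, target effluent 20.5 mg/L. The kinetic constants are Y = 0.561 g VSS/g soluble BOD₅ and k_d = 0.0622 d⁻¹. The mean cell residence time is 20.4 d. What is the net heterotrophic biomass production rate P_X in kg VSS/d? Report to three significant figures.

P_X ≈ 2.50 kg VSS/d

Correct the yield for decay: Y_obs = Y/(1 + k_d θ_c) = 0.561 / (1 + 0.0622 × 20.4) = 0.561 / 2.269 = 0.2473.
ΔS = 699 − 20.5 = 678.5 mg/L, so the substrate removal rate is 14.9 × 678.5/1000 = 10.11 kg soluble BOD₅/d.
P_X = Y_obs · Q(S₀ − S) = 0.2473 × 10.11 = 2.500 kg VSS/d.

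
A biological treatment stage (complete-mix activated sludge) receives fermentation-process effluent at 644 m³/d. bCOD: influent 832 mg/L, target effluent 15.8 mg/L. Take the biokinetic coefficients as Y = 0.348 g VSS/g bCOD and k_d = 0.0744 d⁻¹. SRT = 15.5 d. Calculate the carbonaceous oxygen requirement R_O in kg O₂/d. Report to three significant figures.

R_O ≈ 405 kg O₂/d

Correct the yield for decay: Y_obs = Y/(1 + k_d θ_c) = 0.348 / (1 + 0.0744 × 15.5) = 0.348 / 2.153 = 0.1616.
ΔS = 832 − 15.8 = 816.2 mg/L, so the substrate removal rate is 644 × 816.2/1000 = 525.6 kg bCOD/d.
Net sludge production P_X = 0.1616 × 525.6 = 84.95 kg VSS/d.
R_O = Q·ΔS − 1.42 P_X = 525.6 − 120.6 = 405.0 kg O₂/d.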